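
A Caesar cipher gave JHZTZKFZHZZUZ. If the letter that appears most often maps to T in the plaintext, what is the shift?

The most frequent ciphertext letter is Z (appears 6 times).
Z is position 25; T is position 19.
Shift = 6.

6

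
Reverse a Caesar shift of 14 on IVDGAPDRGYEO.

UHPSMBPDSKQA

I(8): 8−14=-6≡20 → U
V(21): 21−14=7 → H
D(3): 3−14=-11≡15 → P
G(6): 6−14=-8≡18 → S
A(0): 0−14=-14≡12 → M
P(15): 15−14=1 → B
D(3): 3−14=-11≡15 → P
R(17): 17−14=3 → D
G(6): 6−14=-8≡18 → S
Y(24): 24−14=10 → K
E(4): 4−14=-10≡16 → Q
O(14): 14−14=0 → A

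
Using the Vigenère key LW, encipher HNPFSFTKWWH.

Repeat the key across the message: LWLWLWLWLWL
H(7)+L(11): 18 → S
N(13)+W(22): 35≡9 → J
P(15)+L(11): 26≡0 → A
F(5)+W(22): 27≡1 → B
S(18)+L(11): 29≡3 → D
F(5)+W(22): 27≡1 → B
T(19)+L(11): 30≡4 → E
K(10)+W(22): 32≡6 → G
W(22)+L(11): 33≡7 → H
W(22)+W(22): 44≡18 → S
H(7)+L(11): 18 → S

SJABDBEGHSS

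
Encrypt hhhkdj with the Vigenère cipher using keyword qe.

xlxotn

Repeat the key across the message: qeqeqe
h(7)+q(16): 23 → x
h(7)+e(4): 11 → l
h(7)+q(16): 23 → x
k(10)+e(4): 14 → o
d(3)+q(16): 19 → t
j(9)+e(4): 13 → n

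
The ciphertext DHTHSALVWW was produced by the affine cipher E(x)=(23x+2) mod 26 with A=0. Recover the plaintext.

The inverse of 23 mod 26 is 17, since 23·17=391≡1. Apply D(y)=17·(y−2) mod 26:
D(3): 17·(3−2)=17 → R
H(7): 17·(7−2)=85≡7 → H
T(19): 17·(19−2)=289≡3 → D
H(7): 17·(7−2)=85≡7 → H
S(18): 17·(18−2)=272≡12 → M
A(0): 17·(0−2)=-34≡18 → S
L(11): 17·(11−2)=153≡23 → X
V(21): 17·(21−2)=323≡11 → L
W(22): 17·(22−2)=340≡2 → C
W(22): 17·(22−2)=340≡2 → C

RHDHMSXLCC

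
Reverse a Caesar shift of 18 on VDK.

DLS

V(21): 21−18=3 → D
D(3): 3−18=-15≡11 → L
K(10): 10−18=-8≡18 → S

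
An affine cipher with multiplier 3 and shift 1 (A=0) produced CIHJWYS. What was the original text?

JLCUHZX

The inverse of 3 mod 26 is 9, since 3·9=27≡1. Apply D(y)=9·(y−1) mod 26:
C(2): 9·(2−1)=9 → J
I(8): 9·(8−1)=63≡11 → L
H(7): 9·(7−1)=54≡2 → C
J(9): 9·(9−1)=72≡20 → U
W(22): 9·(22−1)=189≡7 → H
Y(24): 9·(24−1)=207≡25 → Z
S(18): 9·(18−1)=153≡23 → X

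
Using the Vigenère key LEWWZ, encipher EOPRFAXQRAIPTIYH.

PSLNELBMNZTTPEXS

Repeat the key across the message: LEWWZLEWWZLEWWZL
E(4)+L(11): 15 → P
O(14)+E(4): 18 → S
P(15)+W(22): 37≡11 → L
R(17)+W(22): 39≡13 → N
F(5)+Z(25): 30≡4 → E
A(0)+L(11): 11 → L
X(23)+E(4): 27≡1 → B
Q(16)+W(22): 38≡12 → M
R(17)+W(22): 39≡13 → N
A(0)+Z(25): 25 → Z
I(8)+L(11): 19 → T
P(15)+E(4): 19 → T
T(19)+W(22): 41≡15 → P
I(8)+W(22): 30≡4 → E
Y(24)+Z(25): 49≡23 → X
H(7)+L(11): 18 → S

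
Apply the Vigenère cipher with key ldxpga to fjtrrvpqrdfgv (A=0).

Repeat the key across the message: ldxpgaldxpgal
f(5)+l(11): 16 → q
j(9)+d(3): 12 → m
t(19)+x(23): 42≡16 → q
r(17)+p(15): 32≡6 → g
r(17)+g(6): 23 → x
v(21)+a(0): 21 → v
p(15)+l(11): 26≡0 → a
q(16)+d(3): 19 → t
r(17)+x(23): 40≡14 → o
d(3)+p(15): 18 → s
f(5)+g(6): 11 → l
g(6)+a(0): 6 → g
v(21)+l(11): 32≡6 → g

qmqgxvatoslgg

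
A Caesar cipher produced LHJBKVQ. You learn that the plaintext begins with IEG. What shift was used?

3

From the crib: L(11)−I(8)=3, so the shift is 3.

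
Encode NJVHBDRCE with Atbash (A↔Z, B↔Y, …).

N(13) → M(12)
J(9) → Q(16)
V(21) → E(4)
H(7) → S(18)
B(1) → Y(24)
D(3) → W(22)
R(17) → I(8)
C(2) → X(23)
E(4) → V(21)

MQESYWIXV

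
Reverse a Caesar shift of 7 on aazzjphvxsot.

ttssciaoqlhm

a(0): 0−7=-7≡19 → t
a(0): 0−7=-7≡19 → t
z(25): 25−7=18 → s
z(25): 25−7=18 → s
j(9): 9−7=2 → c
p(15): 15−7=8 → i
h(7): 7−7=0 → a
v(21): 21−7=14 → o
x(23): 23−7=16 → q
s(18): 18−7=11 → l
o(14): 14−7=7 → h
t(19): 19−7=12 → m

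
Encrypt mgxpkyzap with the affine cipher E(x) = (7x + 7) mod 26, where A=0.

nxmiztahi

m(12): 7·12+7=91≡13 → n
g(6): 7·6+7=49≡23 → x
x(23): 7·23+7=168≡12 → m
p(15): 7·15+7=112≡8 → i
k(10): 7·10+7=77≡25 → z
y(24): 7·24+7=175≡19 → t
z(25): 7·25+7=182≡0 → a
a(0): 7·0+7=7 → h
p(15): 7·15+7=112≡8 → i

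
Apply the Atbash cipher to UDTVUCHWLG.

U(20) → F(5)
D(3) → W(22)
T(19) → G(6)
V(21) → E(4)
U(20) → F(5)
C(2) → X(23)
H(7) → S(18)
W(22) → D(3)
L(11) → O(14)
G(6) → T(19)

FWGEFXSDOT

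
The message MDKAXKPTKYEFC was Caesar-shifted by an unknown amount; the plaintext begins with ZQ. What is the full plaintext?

ZQXNKXCGXLRSP

From the crib: M(12)−Z(25)=-13≡13, so the shift is 13.
Subtract 13 from each ciphertext letter:
M(12): 12−13=-1≡25 → Z
D(3): 3−13=-10≡16 → Q
K(10): 10−13=-3≡23 → X
A(0): 0−13=-13≡13 → N
X(23): 23−13=10 → K
K(10): 10−13=-3≡23 → X
P(15): 15−13=2 → C
T(19): 19−13=6 → G
K(10): 10−13=-3≡23 → X
Y(24): 24−13=11 → L
E(4): 4−13=-9≡17 → R
F(5): 5−13=-8≡18 → S
C(2): 2−13=-11≡15 → P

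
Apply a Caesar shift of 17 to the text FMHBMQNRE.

F(5): 5+17=22 → W
M(12): 12+17=29≡3 → D
H(7): 7+17=24 → Y
B(1): 1+17=18 → S
M(12): 12+17=29≡3 → D
Q(16): 16+17=33≡7 → H
N(13): 13+17=30≡4 → E
R(17): 17+17=34≡8 → I
E(4): 4+17=21 → V

WDYSDHEIV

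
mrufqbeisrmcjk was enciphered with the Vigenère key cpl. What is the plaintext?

kcjdbqcthpxrhv

Repeat the key across the ciphertext: cplcplcplcplcp
m(12)−c(2): 10 → k
r(17)−p(15): 2 → c
u(20)−l(11): 9 → j
f(5)−c(2): 3 → d
q(16)−p(15): 1 → b
b(1)−l(11): -10≡16 → q
e(4)−c(2): 2 → c
i(8)−p(15): -7≡19 → t
s(18)−l(11): 7 → h
r(17)−c(2): 15 → p
m(12)−p(15): -3≡23 → x
c(2)−l(11): -9≡17 → r
j(9)−c(2): 7 → h
k(10)−p(15): -5≡21 → v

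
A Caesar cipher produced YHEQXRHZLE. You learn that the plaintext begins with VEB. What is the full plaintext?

VEBNUOEWIB

From the crib: Y(24)−V(21)=3, so the shift is 3.
Subtract 3 from each ciphertext letter:
Y(24): 24−3=21 → V
H(7): 7−3=4 → E
E(4): 4−3=1 → B
Q(16): 16−3=13 → N
X(23): 23−3=20 → U
R(17): 17−3=14 → O
H(7): 7−3=4 → E
Z(25): 25−3=22 → W
L(11): 11−3=8 → I
E(4): 4−3=1 → B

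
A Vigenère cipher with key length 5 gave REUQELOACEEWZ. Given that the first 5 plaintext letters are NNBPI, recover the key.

ERTBW

Subtract each crib letter from the matching ciphertext letter (mod 26):
R(17)−N(13)=4 → E
E(4)−N(13)=-9≡17 → R
U(20)−B(1)=19 → T
Q(16)−P(15)=1 → B
E(4)−I(8)=-4≡22 → W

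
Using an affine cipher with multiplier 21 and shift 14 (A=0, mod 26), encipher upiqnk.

srambq

u(20): 21·20+14=434≡18 → s
p(15): 21·15+14=329≡17 → r
i(8): 21·8+14=182≡0 → a
q(16): 21·16+14=350≡12 → m
n(13): 21·13+14=287≡1 → b
k(10): 21·10+14=224≡16 → q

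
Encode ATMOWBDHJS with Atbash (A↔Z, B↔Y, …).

ZGNLDYWSQH

A(0) → Z(25)
T(19) → G(6)
M(12) → N(13)
O(14) → L(11)
W(22) → D(3)
B(1) → Y(24)
D(3) → W(22)
H(7) → S(18)
J(9) → Q(16)
S(18) → H(7)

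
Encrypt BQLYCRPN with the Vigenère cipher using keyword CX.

DNNVEORK

Repeat the key across the message: CXCXCXCX
B(1)+C(2): 3 → D
Q(16)+X(23): 39≡13 → N
L(11)+C(2): 13 → N
Y(24)+X(23): 47≡21 → V
C(2)+C(2): 4 → E
R(17)+X(23): 40≡14 → O
P(15)+C(2): 17 → R
N(13)+X(23): 36≡10 → K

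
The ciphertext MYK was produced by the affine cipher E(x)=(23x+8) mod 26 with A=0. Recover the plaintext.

The inverse of 23 mod 26 is 17, since 23·17=391≡1. Apply D(y)=17·(y−8) mod 26:
M(12): 17·(12−8)=68≡16 → Q
Y(24): 17·(24−8)=272≡12 → M
K(10): 17·(10−8)=34≡8 → I

QMI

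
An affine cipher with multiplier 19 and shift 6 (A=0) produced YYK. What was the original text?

The inverse of 19 mod 26 is 11, since 19·11=209≡1. Apply D(y)=11·(y−6) mod 26:
Y(24): 11·(24−6)=198≡16 → Q
Y(24): 11·(24−6)=198≡16 → Q
K(10): 11·(10−6)=44≡18 → S

QQS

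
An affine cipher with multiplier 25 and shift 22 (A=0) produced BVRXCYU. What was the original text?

The inverse of 25 mod 26 is 25, since 25·25=625≡1. Apply D(y)=25·(y−22) mod 26:
B(1): 25·(1−22)=-525≡21 → V
V(21): 25·(21−22)=-25≡1 → B
R(17): 25·(17−22)=-125≡5 → F
X(23): 25·(23−22)=25 → Z
C(2): 25·(2−22)=-500≡20 → U
Y(24): 25·(24−22)=50≡24 → Y
U(20): 25·(20−22)=-50≡2 → C

VBFZUYC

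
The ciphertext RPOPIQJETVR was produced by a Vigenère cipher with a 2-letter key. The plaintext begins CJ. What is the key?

Subtract each crib letter from the matching ciphertext letter (mod 26):
R(17)−C(2)=15 → P
P(15)−J(9)=6 → G

PG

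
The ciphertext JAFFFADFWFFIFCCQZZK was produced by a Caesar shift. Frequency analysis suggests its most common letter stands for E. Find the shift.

The most frequent ciphertext letter is F (appears 7 times).
F is position 5; E is position 4.
Shift = 1.

1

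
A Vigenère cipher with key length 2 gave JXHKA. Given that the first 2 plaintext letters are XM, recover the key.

ML

Subtract each crib letter from the matching ciphertext letter (mod 26):
J(9)−X(23)=-14≡12 → M
X(23)−M(12)=11 → L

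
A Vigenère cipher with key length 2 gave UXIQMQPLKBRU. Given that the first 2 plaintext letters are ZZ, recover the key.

Subtract each crib letter from the matching ciphertext letter (mod 26):
U(20)−Z(25)=-5≡21 → V
X(23)−Z(25)=-2≡24 → Y

VY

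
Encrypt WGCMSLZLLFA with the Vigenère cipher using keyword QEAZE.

Repeat the key across the message: QEAZEQEAZEQ
W(22)+Q(16): 38≡12 → M
G(6)+E(4): 10 → K
C(2)+A(0): 2 → C
M(12)+Z(25): 37≡11 → L
S(18)+E(4): 22 → W
L(11)+Q(16): 27≡1 → B
Z(25)+E(4): 29≡3 → D
L(11)+A(0): 11 → L
L(11)+Z(25): 36≡10 → K
F(5)+E(4): 9 → J
A(0)+Q(16): 16 → Q

MKCLWBDLKJQ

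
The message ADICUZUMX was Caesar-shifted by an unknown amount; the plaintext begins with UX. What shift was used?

6

From the crib: A(0)−U(20)=-20≡6, so the shift is 6.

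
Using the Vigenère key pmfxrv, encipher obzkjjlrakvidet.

dnehaeadfhmdsqy

Repeat the key across the message: pmfxrvpmfxrvpmf
o(14)+p(15): 29≡3 → d
b(1)+m(12): 13 → n
z(25)+f(5): 30≡4 → e
k(10)+x(23): 33≡7 → h
j(9)+r(17): 26≡0 → a
j(9)+v(21): 30≡4 → e
l(11)+p(15): 26≡0 → a
r(17)+m(12): 29≡3 → d
a(0)+f(5): 5 → f
k(10)+x(23): 33≡7 → h
v(21)+r(17): 38≡12 → m
i(8)+v(21): 29≡3 → d
d(3)+p(15): 18 → s
e(4)+m(12): 16 → q
t(19)+f(5): 24 → y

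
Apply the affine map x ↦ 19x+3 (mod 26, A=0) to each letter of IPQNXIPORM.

ZCVQYZCJOX

I(8): 19·8+3=155≡25 → Z
P(15): 19·15+3=288≡2 → C
Q(16): 19·16+3=307≡21 → V
N(13): 19·13+3=250≡16 → Q
X(23): 19·23+3=440≡24 → Y
I(8): 19·8+3=155≡25 → Z
P(15): 19·15+3=288≡2 → C
O(14): 19·14+3=269≡9 → J
R(17): 19·17+3=326≡14 → O
M(12): 19·12+3=231≡23 → X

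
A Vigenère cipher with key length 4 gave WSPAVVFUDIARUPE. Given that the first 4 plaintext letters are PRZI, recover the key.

HBQS

Subtract each crib letter from the matching ciphertext letter (mod 26):
W(22)−P(15)=7 → H
S(18)−R(17)=1 → B
P(15)−Z(25)=-10≡16 → Q
A(0)−I(8)=-8≡18 → S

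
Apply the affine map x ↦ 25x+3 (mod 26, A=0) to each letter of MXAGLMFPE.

M(12): 25·12+3=303≡17 → R
X(23): 25·23+3=578≡6 → G
A(0): 25·0+3=3 → D
G(6): 25·6+3=153≡23 → X
L(11): 25·11+3=278≡18 → S
M(12): 25·12+3=303≡17 → R
F(5): 25·5+3=128≡24 → Y
P(15): 25·15+3=378≡14 → O
E(4): 25·4+3=103≡25 → Z

RGDXSRYOZ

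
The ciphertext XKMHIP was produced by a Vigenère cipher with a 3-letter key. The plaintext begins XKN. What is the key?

AAZ

Subtract each crib letter from the matching ciphertext letter (mod 26):
X(23)−X(23)=0 → A
K(10)−K(10)=0 → A
M(12)−N(13)=-1≡25 → Z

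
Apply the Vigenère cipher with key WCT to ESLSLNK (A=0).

Repeat the key across the message: WCTWCTW
E(4)+W(22): 26≡0 → A
S(18)+C(2): 20 → U
L(11)+T(19): 30≡4 → E
S(18)+W(22): 40≡14 → O
L(11)+C(2): 13 → N
N(13)+T(19): 32≡6 → G
K(10)+W(22): 32≡6 → G

AUEONGG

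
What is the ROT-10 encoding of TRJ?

DBT

T(19): 19+10=29≡3 → D
R(17): 17+10=27≡1 → B
J(9): 9+10=19 → T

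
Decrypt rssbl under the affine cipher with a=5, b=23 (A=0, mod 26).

ezzgi

The inverse of 5 mod 26 is 21, since 5·21=105≡1. Apply D(y)=21·(y−23) mod 26:
r(17): 21·(17−23)=-126≡4 → e
s(18): 21·(18−23)=-105≡25 → z
s(18): 21·(18−23)=-105≡25 → z
b(1): 21·(1−23)=-462≡6 → g
l(11): 21·(11−23)=-252≡8 → i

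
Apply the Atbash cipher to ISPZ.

I(8) → R(17)
S(18) → H(7)
P(15) → K(10)
Z(25) → A(0)

RHKA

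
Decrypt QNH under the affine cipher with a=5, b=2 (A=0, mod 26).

The inverse of 5 mod 26 is 21, since 5·21=105≡1. Apply D(y)=21·(y−2) mod 26:
Q(16): 21·(16−2)=294≡8 → I
N(13): 21·(13−2)=231≡23 → X
H(7): 21·(7−2)=105≡1 → B

IXB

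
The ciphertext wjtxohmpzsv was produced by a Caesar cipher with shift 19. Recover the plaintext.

dqaevotwgzc

w(22): 22−19=3 → d
j(9): 9−19=-10≡16 → q
t(19): 19−19=0 → a
x(23): 23−19=4 → e
o(14): 14−19=-5≡21 → v
h(7): 7−19=-12≡14 → o
m(12): 12−19=-7≡19 → t
p(15): 15−19=-4≡22 → w
z(25): 25−19=6 → g
s(18): 18−19=-1≡25 → z
v(21): 21−19=2 → c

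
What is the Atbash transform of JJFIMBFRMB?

QQURNYUINY

J(9) → Q(16)
J(9) → Q(16)
F(5) → U(20)
I(8) → R(17)
M(12) → N(13)
B(1) → Y(24)
F(5) → U(20)
R(17) → I(8)
M(12) → N(13)
B(1) → Y(24)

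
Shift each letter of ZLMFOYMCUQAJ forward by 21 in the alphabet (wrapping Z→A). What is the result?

UGHAJTHXPLVE

Z(25): 25+21=46≡20 → U
L(11): 11+21=32≡6 → G
M(12): 12+21=33≡7 → H
F(5): 5+21=26≡0 → A
O(14): 14+21=35≡9 → J
Y(24): 24+21=45≡19 → T
M(12): 12+21=33≡7 → H
C(2): 2+21=23 → X
U(20): 20+21=41≡15 → P
Q(16): 16+21=37≡11 → L
A(0): 0+21=21 → V
J(9): 9+21=30≡4 → E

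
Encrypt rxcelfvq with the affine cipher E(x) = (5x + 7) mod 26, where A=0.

osrbkgij

r(17): 5·17+7=92≡14 → o
x(23): 5·23+7=122≡18 → s
c(2): 5·2+7=17 → r
e(4): 5·4+7=27≡1 → b
l(11): 5·11+7=62≡10 → k
f(5): 5·5+7=32≡6 → g
v(21): 5·21+7=112≡8 → i
q(16): 5·16+7=87≡9 → j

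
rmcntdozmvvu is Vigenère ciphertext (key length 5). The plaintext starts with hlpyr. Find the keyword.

Subtract each crib letter from the matching ciphertext letter (mod 26):
r(17)−h(7)=10 → k
m(12)−l(11)=1 → b
c(2)−p(15)=-13≡13 → n
n(13)−y(24)=-11≡15 → p
t(19)−r(17)=2 → c

kbnpc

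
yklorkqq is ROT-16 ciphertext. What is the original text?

y(24): 24−16=8 → i
k(10): 10−16=-6≡20 → u
l(11): 11−16=-5≡21 → v
o(14): 14−16=-2≡24 → y
r(17): 17−16=1 → b
k(10): 10−16=-6≡20 → u
q(16): 16−16=0 → a
q(16): 16−16=0 → a

iuvybuaa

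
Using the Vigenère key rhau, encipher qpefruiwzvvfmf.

hwezibiqqcvzdm

Repeat the key across the message: rhaurhaurhaurh
q(16)+r(17): 33≡7 → h
p(15)+h(7): 22 → w
e(4)+a(0): 4 → e
f(5)+u(20): 25 → z
r(17)+r(17): 34≡8 → i
u(20)+h(7): 27≡1 → b
i(8)+a(0): 8 → i
w(22)+u(20): 42≡16 → q
z(25)+r(17): 42≡16 → q
v(21)+h(7): 28≡2 → c
v(21)+a(0): 21 → v
f(5)+u(20): 25 → z
m(12)+r(17): 29≡3 → d
f(5)+h(7): 12 → m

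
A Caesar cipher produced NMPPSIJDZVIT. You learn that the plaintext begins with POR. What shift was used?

From the crib: N(13)−P(15)=-2≡24, so the shift is 24.

24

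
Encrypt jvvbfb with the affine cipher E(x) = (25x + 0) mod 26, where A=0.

rffzvz

j(9): 25·9+0=225≡17 → r
v(21): 25·21+0=525≡5 → f
v(21): 25·21+0=525≡5 → f
b(1): 25·1+0=25 → z
f(5): 25·5+0=125≡21 → v
b(1): 25·1+0=25 → z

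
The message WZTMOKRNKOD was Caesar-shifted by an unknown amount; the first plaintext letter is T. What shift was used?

3

From the crib: W(22)−T(19)=3, so the shift is 3.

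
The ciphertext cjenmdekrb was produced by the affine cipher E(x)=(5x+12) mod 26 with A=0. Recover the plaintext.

The inverse of 5 mod 26 is 21, since 5·21=105≡1. Apply D(y)=21·(y−12) mod 26:
c(2): 21·(2−12)=-210≡24 → y
j(9): 21·(9−12)=-63≡15 → p
e(4): 21·(4−12)=-168≡14 → o
n(13): 21·(13−12)=21 → v
m(12): 21·(12−12)=0 → a
d(3): 21·(3−12)=-189≡19 → t
e(4): 21·(4−12)=-168≡14 → o
k(10): 21·(10−12)=-42≡10 → k
r(17): 21·(17−12)=105≡1 → b
b(1): 21·(1−12)=-231≡3 → d

ypovatokbd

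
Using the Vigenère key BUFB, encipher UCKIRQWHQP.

VWPJSKBIRJ

Repeat the key across the message: BUFBBUFBBU
U(20)+B(1): 21 → V
C(2)+U(20): 22 → W
K(10)+F(5): 15 → P
I(8)+B(1): 9 → J
R(17)+B(1): 18 → S
Q(16)+U(20): 36≡10 → K
W(22)+F(5): 27≡1 → B
H(7)+B(1): 8 → I
Q(16)+B(1): 17 → R
P(15)+U(20): 35≡9 → J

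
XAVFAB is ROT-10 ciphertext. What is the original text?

NQLVQR

X(23): 23−10=13 → N
A(0): 0−10=-10≡16 → Q
V(21): 21−10=11 → L
F(5): 5−10=-5≡21 → V
A(0): 0−10=-10≡16 → Q
B(1): 1−10=-9≡17 → R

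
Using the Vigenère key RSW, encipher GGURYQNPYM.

XYQIQMEHUD

Repeat the key across the message: RSWRSWRSWR
G(6)+R(17): 23 → X
G(6)+S(18): 24 → Y
U(20)+W(22): 42≡16 → Q
R(17)+R(17): 34≡8 → I
Y(24)+S(18): 42≡16 → Q
Q(16)+W(22): 38≡12 → M
N(13)+R(17): 30≡4 → E
P(15)+S(18): 33≡7 → H
Y(24)+W(22): 46≡20 → U
M(12)+R(17): 29≡3 → D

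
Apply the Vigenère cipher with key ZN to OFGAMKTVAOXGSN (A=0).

NSFNLXSIZBWTRA

Repeat the key across the message: ZNZNZNZNZNZNZN
O(14)+Z(25): 39≡13 → N
F(5)+N(13): 18 → S
G(6)+Z(25): 31≡5 → F
A(0)+N(13): 13 → N
M(12)+Z(25): 37≡11 → L
K(10)+N(13): 23 → X
T(19)+Z(25): 44≡18 → S
V(21)+N(13): 34≡8 → I
A(0)+Z(25): 25 → Z
O(14)+N(13): 27≡1 → B
X(23)+Z(25): 48≡22 → W
G(6)+N(13): 19 → T
S(18)+Z(25): 43≡17 → R
N(13)+N(13): 26≡0 → A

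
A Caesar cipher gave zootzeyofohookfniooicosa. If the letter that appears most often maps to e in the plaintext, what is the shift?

The most frequent ciphertext letter is o (appears 9 times).
o is position 14; e is position 4.
Shift = 10.

10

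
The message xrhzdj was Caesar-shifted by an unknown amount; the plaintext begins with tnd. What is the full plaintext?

tndvzf

From the crib: x(23)−t(19)=4, so the shift is 4.
Subtract 4 from each ciphertext letter:
x(23): 23−4=19 → t
r(17): 17−4=13 → n
h(7): 7−4=3 → d
z(25): 25−4=21 → v
d(3): 3−4=-1≡25 → z
j(9): 9−4=5 → f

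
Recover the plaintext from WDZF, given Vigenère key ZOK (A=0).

Repeat the key across the ciphertext: ZOKZ
W(22)−Z(25): -3≡23 → X
D(3)−O(14): -11≡15 → P
Z(25)−K(10): 15 → P
F(5)−Z(25): -20≡6 → G

XPPG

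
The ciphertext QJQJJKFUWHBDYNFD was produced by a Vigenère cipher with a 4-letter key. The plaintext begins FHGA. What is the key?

Subtract each crib letter from the matching ciphertext letter (mod 26):
Q(16)−F(5)=11 → L
J(9)−H(7)=2 → C
Q(16)−G(6)=10 → K
J(9)−A(0)=9 → J

LCKJ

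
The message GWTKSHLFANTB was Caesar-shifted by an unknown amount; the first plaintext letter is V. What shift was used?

From the crib: G(6)−V(21)=-15≡11, so the shift is 11.

11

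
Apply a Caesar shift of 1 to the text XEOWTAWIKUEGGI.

X(23): 23+1=24 → Y
E(4): 4+1=5 → F
O(14): 14+1=15 → P
W(22): 22+1=23 → X
T(19): 19+1=20 → U
A(0): 0+1=1 → B
W(22): 22+1=23 → X
I(8): 8+1=9 → J
K(10): 10+1=11 → L
U(20): 20+1=21 → V
E(4): 4+1=5 → F
G(6): 6+1=7 → H
G(6): 6+1=7 → H
I(8): 8+1=9 → J

YFPXUBXJLVFHHJ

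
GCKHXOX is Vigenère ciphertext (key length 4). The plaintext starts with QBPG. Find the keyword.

Subtract each crib letter from the matching ciphertext letter (mod 26):
G(6)−Q(16)=-10≡16 → Q
C(2)−B(1)=1 → B
K(10)−P(15)=-5≡21 → V
H(7)−G(6)=1 → B

QBVB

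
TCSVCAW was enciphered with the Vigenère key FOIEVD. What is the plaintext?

OOKRHXR

Repeat the key across the ciphertext: FOIEVDF
T(19)−F(5): 14 → O
C(2)−O(14): -12≡14 → O
S(18)−I(8): 10 → K
V(21)−E(4): 17 → R
C(2)−V(21): -19≡7 → H
A(0)−D(3): -3≡23 → X
W(22)−F(5): 17 → R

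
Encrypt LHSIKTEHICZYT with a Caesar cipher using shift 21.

L(11): 11+21=32≡6 → G
H(7): 7+21=28≡2 → C
S(18): 18+21=39≡13 → N
I(8): 8+21=29≡3 → D
K(10): 10+21=31≡5 → F
T(19): 19+21=40≡14 → O
E(4): 4+21=25 → Z
H(7): 7+21=28≡2 → C
I(8): 8+21=29≡3 → D
C(2): 2+21=23 → X
Z(25): 25+21=46≡20 → U
Y(24): 24+21=45≡19 → T
T(19): 19+21=40≡14 → O

GCNDFOZCDXUTO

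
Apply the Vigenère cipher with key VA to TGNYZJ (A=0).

OGIYUJ

Repeat the key across the message: VAVAVA
T(19)+V(21): 40≡14 → O
G(6)+A(0): 6 → G
N(13)+V(21): 34≡8 → I
Y(24)+A(0): 24 → Y
Z(25)+V(21): 46≡20 → U
J(9)+A(0): 9 → J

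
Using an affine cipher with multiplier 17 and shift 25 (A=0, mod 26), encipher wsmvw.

w(22): 17·22+25=399≡9 → j
s(18): 17·18+25=331≡19 → t
m(12): 17·12+25=229≡21 → v
v(21): 17·21+25=382≡18 → s
w(22): 17·22+25=399≡9 → j

jtvsj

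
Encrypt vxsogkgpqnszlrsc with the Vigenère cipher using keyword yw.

ttqkegelojqvjnqy

Repeat the key across the message: ywywywywywywywyw
v(21)+y(24): 45≡19 → t
x(23)+w(22): 45≡19 → t
s(18)+y(24): 42≡16 → q
o(14)+w(22): 36≡10 → k
g(6)+y(24): 30≡4 → e
k(10)+w(22): 32≡6 → g
g(6)+y(24): 30≡4 → e
p(15)+w(22): 37≡11 → l
q(16)+y(24): 40≡14 → o
n(13)+w(22): 35≡9 → j
s(18)+y(24): 42≡16 → q
z(25)+w(22): 47≡21 → v
l(11)+y(24): 35≡9 → j
r(17)+w(22): 39≡13 → n
s(18)+y(24): 42≡16 → q
c(2)+w(22): 24 → y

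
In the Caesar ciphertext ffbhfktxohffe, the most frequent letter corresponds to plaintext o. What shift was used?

The most frequent ciphertext letter is f (appears 5 times).
f is position 5; o is position 14.
Shift = -9≡17.

17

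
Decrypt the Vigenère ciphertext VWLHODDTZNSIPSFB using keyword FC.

Repeat the key across the ciphertext: FCFCFCFCFCFCFCFC
V(21)−F(5): 16 → Q
W(22)−C(2): 20 → U
L(11)−F(5): 6 → G
H(7)−C(2): 5 → F
O(14)−F(5): 9 → J
D(3)−C(2): 1 → B
D(3)−F(5): -2≡24 → Y
T(19)−C(2): 17 → R
Z(25)−F(5): 20 → U
N(13)−C(2): 11 → L
S(18)−F(5): 13 → N
I(8)−C(2): 6 → G
P(15)−F(5): 10 → K
S(18)−C(2): 16 → Q
F(5)−F(5): 0 → A
B(1)−C(2): -1≡25 → Z

QUGFJBYRULNGKQAZ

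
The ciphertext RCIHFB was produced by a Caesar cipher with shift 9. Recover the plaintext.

ITZYWS

R(17): 17−9=8 → I
C(2): 2−9=-7≡19 → T
I(8): 8−9=-1≡25 → Z
H(7): 7−9=-2≡24 → Y
F(5): 5−9=-4≡22 → W
B(1): 1−9=-8≡18 → S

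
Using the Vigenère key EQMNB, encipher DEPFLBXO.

Repeat the key across the message: EQMNBEQM
D(3)+E(4): 7 → H
E(4)+Q(16): 20 → U
P(15)+M(12): 27≡1 → B
F(5)+N(13): 18 → S
L(11)+B(1): 12 → M
B(1)+E(4): 5 → F
X(23)+Q(16): 39≡13 → N
O(14)+M(12): 26≡0 → A

HUBSMFNA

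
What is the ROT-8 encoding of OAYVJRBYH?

O(14): 14+8=22 → W
A(0): 0+8=8 → I
Y(24): 24+8=32≡6 → G
V(21): 21+8=29≡3 → D
J(9): 9+8=17 → R
R(17): 17+8=25 → Z
B(1): 1+8=9 → J
Y(24): 24+8=32≡6 → G
H(7): 7+8=15 → P

WIGDRZJGP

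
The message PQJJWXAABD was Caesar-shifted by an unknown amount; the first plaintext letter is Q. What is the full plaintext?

From the crib: P(15)−Q(16)=-1≡25, so the shift is 25.
Subtract 25 from each ciphertext letter:
P(15): 15−25=-10≡16 → Q
Q(16): 16−25=-9≡17 → R
J(9): 9−25=-16≡10 → K
J(9): 9−25=-16≡10 → K
W(22): 22−25=-3≡23 → X
X(23): 23−25=-2≡24 → Y
A(0): 0−25=-25≡1 → B
A(0): 0−25=-25≡1 → B
B(1): 1−25=-24≡2 → C
D(3): 3−25=-22≡4 → E

QRKKXYBBCE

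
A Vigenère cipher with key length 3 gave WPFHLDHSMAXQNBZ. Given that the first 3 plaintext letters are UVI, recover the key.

Subtract each crib letter from the matching ciphertext letter (mod 26):
W(22)−U(20)=2 → C
P(15)−V(21)=-6≡20 → U
F(5)−I(8)=-3≡23 → X

CUX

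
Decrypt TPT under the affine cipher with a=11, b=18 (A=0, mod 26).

TVT

The inverse of 11 mod 26 is 19, since 11·19=209≡1. Apply D(y)=19·(y−18) mod 26:
T(19): 19·(19−18)=19 → T
P(15): 19·(15−18)=-57≡21 → V
T(19): 19·(19−18)=19 → T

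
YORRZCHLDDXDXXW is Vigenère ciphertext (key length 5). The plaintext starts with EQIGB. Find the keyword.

UYJLY

Subtract each crib letter from the matching ciphertext letter (mod 26):
Y(24)−E(4)=20 → U
O(14)−Q(16)=-2≡24 → Y
R(17)−I(8)=9 → J
R(17)−G(6)=11 → L
Z(25)−B(1)=24 → Y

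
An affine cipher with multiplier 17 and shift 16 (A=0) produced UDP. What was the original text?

The inverse of 17 mod 26 is 23, since 17·23=391≡1. Apply D(y)=23·(y−16) mod 26:
U(20): 23·(20−16)=92≡14 → O
D(3): 23·(3−16)=-299≡13 → N
P(15): 23·(15−16)=-23≡3 → D

OND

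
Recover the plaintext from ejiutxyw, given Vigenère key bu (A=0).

dphasdxc

Repeat the key across the ciphertext: bubububu
e(4)−b(1): 3 → d
j(9)−u(20): -11≡15 → p
i(8)−b(1): 7 → h
u(20)−u(20): 0 → a
t(19)−b(1): 18 → s
x(23)−u(20): 3 → d
y(24)−b(1): 23 → x
w(22)−u(20): 2 → c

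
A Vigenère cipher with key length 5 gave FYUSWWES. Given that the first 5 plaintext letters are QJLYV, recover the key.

PPJUB

Subtract each crib letter from the matching ciphertext letter (mod 26):
F(5)−Q(16)=-11≡15 → P
Y(24)−J(9)=15 → P
U(20)−L(11)=9 → J
S(18)−Y(24)=-6≡20 → U
W(22)−V(21)=1 → B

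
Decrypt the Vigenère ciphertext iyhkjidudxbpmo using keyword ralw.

rywosisymxqtvo

Repeat the key across the ciphertext: ralwralwralwra
i(8)−r(17): -9≡17 → r
y(24)−a(0): 24 → y
h(7)−l(11): -4≡22 → w
k(10)−w(22): -12≡14 → o
j(9)−r(17): -8≡18 → s
i(8)−a(0): 8 → i
d(3)−l(11): -8≡18 → s
u(20)−w(22): -2≡24 → y
d(3)−r(17): -14≡12 → m
x(23)−a(0): 23 → x
b(1)−l(11): -10≡16 → q
p(15)−w(22): -7≡19 → t
m(12)−r(17): -5≡21 → v
o(14)−a(0): 14 → o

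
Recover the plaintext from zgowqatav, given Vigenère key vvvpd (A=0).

elthnfyfg

Repeat the key across the ciphertext: vvvpdvvvp
z(25)−v(21): 4 → e
g(6)−v(21): -15≡11 → l
o(14)−v(21): -7≡19 → t
w(22)−p(15): 7 → h
q(16)−d(3): 13 → n
a(0)−v(21): -21≡5 → f
t(19)−v(21): -2≡24 → y
a(0)−v(21): -21≡5 → f
v(21)−p(15): 6 → g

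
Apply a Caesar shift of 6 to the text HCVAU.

NIBGA

H(7): 7+6=13 → N
C(2): 2+6=8 → I
V(21): 21+6=27≡1 → B
A(0): 0+6=6 → G
U(20): 20+6=26≡0 → A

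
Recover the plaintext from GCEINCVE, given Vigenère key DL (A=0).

Repeat the key across the ciphertext: DLDLDLDL
G(6)−D(3): 3 → D
C(2)−L(11): -9≡17 → R
E(4)−D(3): 1 → B
I(8)−L(11): -3≡23 → X
N(13)−D(3): 10 → K
C(2)−L(11): -9≡17 → R
V(21)−D(3): 18 → S
E(4)−L(11): -7≡19 → T

DRBXKRST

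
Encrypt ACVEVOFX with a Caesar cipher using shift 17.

A(0): 0+17=17 → R
C(2): 2+17=19 → T
V(21): 21+17=38≡12 → M
E(4): 4+17=21 → V
V(21): 21+17=38≡12 → M
O(14): 14+17=31≡5 → F
F(5): 5+17=22 → W
X(23): 23+17=40≡14 → O

RTMVMFWO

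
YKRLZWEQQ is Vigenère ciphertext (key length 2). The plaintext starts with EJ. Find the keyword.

UB

Subtract each crib letter from the matching ciphertext letter (mod 26):
Y(24)−E(4)=20 → U
K(10)−J(9)=1 → B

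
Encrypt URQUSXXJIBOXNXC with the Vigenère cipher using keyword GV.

AMWPYSDEOWUSTSI

Repeat the key across the message: GVGVGVGVGVGVGVG
U(20)+G(6): 26≡0 → A
R(17)+V(21): 38≡12 → M
Q(16)+G(6): 22 → W
U(20)+V(21): 41≡15 → P
S(18)+G(6): 24 → Y
X(23)+V(21): 44≡18 → S
X(23)+G(6): 29≡3 → D
J(9)+V(21): 30≡4 → E
I(8)+G(6): 14 → O
B(1)+V(21): 22 → W
O(14)+G(6): 20 → U
X(23)+V(21): 44≡18 → S
N(13)+G(6): 19 → T
X(23)+V(21): 44≡18 → S
C(2)+G(6): 8 → I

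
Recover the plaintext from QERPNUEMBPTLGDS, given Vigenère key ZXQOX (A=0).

RHBBQVHWNSUOQPV

Repeat the key across the ciphertext: ZXQOXZXQOXZXQOX
Q(16)−Z(25): -9≡17 → R
E(4)−X(23): -19≡7 → H
R(17)−Q(16): 1 → B
P(15)−O(14): 1 → B
N(13)−X(23): -10≡16 → Q
U(20)−Z(25): -5≡21 → V
E(4)−X(23): -19≡7 → H
M(12)−Q(16): -4≡22 → W
B(1)−O(14): -13≡13 → N
P(15)−X(23): -8≡18 → S
T(19)−Z(25): -6≡20 → U
L(11)−X(23): -12≡14 → O
G(6)−Q(16): -10≡16 → Q
D(3)−O(14): -11≡15 → P
S(18)−X(23): -5≡21 → V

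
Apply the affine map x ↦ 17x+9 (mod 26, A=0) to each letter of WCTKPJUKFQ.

TRUXEGLXQV

W(22): 17·22+9=383≡19 → T
C(2): 17·2+9=43≡17 → R
T(19): 17·19+9=332≡20 → U
K(10): 17·10+9=179≡23 → X
P(15): 17·15+9=264≡4 → E
J(9): 17·9+9=162≡6 → G
U(20): 17·20+9=349≡11 → L
K(10): 17·10+9=179≡23 → X
F(5): 17·5+9=94≡16 → Q
Q(16): 17·16+9=281≡21 → V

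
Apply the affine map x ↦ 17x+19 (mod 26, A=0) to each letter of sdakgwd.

nsthrds

s(18): 17·18+19=325≡13 → n
d(3): 17·3+19=70≡18 → s
a(0): 17·0+19=19 → t
k(10): 17·10+19=189≡7 → h
g(6): 17·6+19=121≡17 → r
w(22): 17·22+19=393≡3 → d
d(3): 17·3+19=70≡18 → s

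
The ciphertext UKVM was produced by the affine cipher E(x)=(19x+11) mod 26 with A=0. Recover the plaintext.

The inverse of 19 mod 26 is 11, since 19·11=209≡1. Apply D(y)=11·(y−11) mod 26:
U(20): 11·(20−11)=99≡21 → V
K(10): 11·(10−11)=-11≡15 → P
V(21): 11·(21−11)=110≡6 → G
M(12): 11·(12−11)=11 → L

VPGL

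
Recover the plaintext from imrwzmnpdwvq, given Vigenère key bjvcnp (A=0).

Repeat the key across the ciphertext: bjvcnpbjvcnp
i(8)−b(1): 7 → h
m(12)−j(9): 3 → d
r(17)−v(21): -4≡22 → w
w(22)−c(2): 20 → u
z(25)−n(13): 12 → m
m(12)−p(15): -3≡23 → x
n(13)−b(1): 12 → m
p(15)−j(9): 6 → g
d(3)−v(21): -18≡8 → i
w(22)−c(2): 20 → u
v(21)−n(13): 8 → i
q(16)−p(15): 1 → b

hdwumxmgiuib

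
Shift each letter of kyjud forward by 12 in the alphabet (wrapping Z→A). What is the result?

wkvgp

k(10): 10+12=22 → w
y(24): 24+12=36≡10 → k
j(9): 9+12=21 → v
u(20): 20+12=32≡6 → g
d(3): 3+12=15 → p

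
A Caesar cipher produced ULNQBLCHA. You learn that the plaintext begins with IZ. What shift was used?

12

From the crib: U(20)−I(8)=12, so the shift is 12.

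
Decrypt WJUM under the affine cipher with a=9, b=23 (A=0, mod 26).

The inverse of 9 mod 26 is 3, since 9·3=27≡1. Apply D(y)=3·(y−23) mod 26:
W(22): 3·(22−23)=-3≡23 → X
J(9): 3·(9−23)=-42≡10 → K
U(20): 3·(20−23)=-9≡17 → R
M(12): 3·(12−23)=-33≡19 → T

XKRT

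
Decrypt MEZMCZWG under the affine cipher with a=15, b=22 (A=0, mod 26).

IEVIQVAS

The inverse of 15 mod 26 is 7, since 15·7=105≡1. Apply D(y)=7·(y−22) mod 26:
M(12): 7·(12−22)=-70≡8 → I
E(4): 7·(4−22)=-126≡4 → E
Z(25): 7·(25−22)=21 → V
M(12): 7·(12−22)=-70≡8 → I
C(2): 7·(2−22)=-140≡16 → Q
Z(25): 7·(25−22)=21 → V
W(22): 7·(22−22)=0 → A
G(6): 7·(6−22)=-112≡18 → S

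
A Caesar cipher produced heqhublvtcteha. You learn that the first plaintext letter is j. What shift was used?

From the crib: h(7)−j(9)=-2≡24, so the shift is 24.

24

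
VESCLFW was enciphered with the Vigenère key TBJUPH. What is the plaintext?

Repeat the key across the ciphertext: TBJUPHT
V(21)−T(19): 2 → C
E(4)−B(1): 3 → D
S(18)−J(9): 9 → J
C(2)−U(20): -18≡8 → I
L(11)−P(15): -4≡22 → W
F(5)−H(7): -2≡24 → Y
W(22)−T(19): 3 → D

CDJIWYD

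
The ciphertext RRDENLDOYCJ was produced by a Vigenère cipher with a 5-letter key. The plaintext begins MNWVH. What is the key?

FEHJG

Subtract each crib letter from the matching ciphertext letter (mod 26):
R(17)−M(12)=5 → F
R(17)−N(13)=4 → E
D(3)−W(22)=-19≡7 → H
E(4)−V(21)=-17≡9 → J
N(13)−H(7)=6 → G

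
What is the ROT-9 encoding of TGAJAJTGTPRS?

T(19): 19+9=28≡2 → C
G(6): 6+9=15 → P
A(0): 0+9=9 → J
J(9): 9+9=18 → S
A(0): 0+9=9 → J
J(9): 9+9=18 → S
T(19): 19+9=28≡2 → C
G(6): 6+9=15 → P
T(19): 19+9=28≡2 → C
P(15): 15+9=24 → Y
R(17): 17+9=26≡0 → A
S(18): 18+9=27≡1 → B

CPJSJSCPCYAB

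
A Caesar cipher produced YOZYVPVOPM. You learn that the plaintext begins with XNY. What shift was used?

1

From the crib: Y(24)−X(23)=1, so the shift is 1.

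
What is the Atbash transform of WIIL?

W(22) → D(3)
I(8) → R(17)
I(8) → R(17)
L(11) → O(14)

DRRO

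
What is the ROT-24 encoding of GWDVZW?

EUBTXU

G(6): 6+24=30≡4 → E
W(22): 22+24=46≡20 → U
D(3): 3+24=27≡1 → B
V(21): 21+24=45≡19 → T
Z(25): 25+24=49≡23 → X
W(22): 22+24=46≡20 → U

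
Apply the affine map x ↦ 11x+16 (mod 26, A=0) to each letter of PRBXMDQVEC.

ZVBJSXKNIM

P(15): 11·15+16=181≡25 → Z
R(17): 11·17+16=203≡21 → V
B(1): 11·1+16=27≡1 → B
X(23): 11·23+16=269≡9 → J
M(12): 11·12+16=148≡18 → S
D(3): 11·3+16=49≡23 → X
Q(16): 11·16+16=192≡10 → K
V(21): 11·21+16=247≡13 → N
E(4): 11·4+16=60≡8 → I
C(2): 11·2+16=38≡12 → M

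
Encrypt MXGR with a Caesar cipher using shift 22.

M(12): 12+22=34≡8 → I
X(23): 23+22=45≡19 → T
G(6): 6+22=28≡2 → C
R(17): 17+22=39≡13 → N

ITCN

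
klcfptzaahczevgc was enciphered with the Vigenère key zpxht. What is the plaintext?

Repeat the key across the ciphertext: zpxhtzpxhtzpxhtz
k(10)−z(25): -15≡11 → l
l(11)−p(15): -4≡22 → w
c(2)−x(23): -21≡5 → f
f(5)−h(7): -2≡24 → y
p(15)−t(19): -4≡22 → w
t(19)−z(25): -6≡20 → u
z(25)−p(15): 10 → k
a(0)−x(23): -23≡3 → d
a(0)−h(7): -7≡19 → t
h(7)−t(19): -12≡14 → o
c(2)−z(25): -23≡3 → d
z(25)−p(15): 10 → k
e(4)−x(23): -19≡7 → h
v(21)−h(7): 14 → o
g(6)−t(19): -13≡13 → n
c(2)−z(25): -23≡3 → d

lwfywukdtodkhond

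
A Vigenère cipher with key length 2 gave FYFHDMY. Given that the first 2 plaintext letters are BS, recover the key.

EG

Subtract each crib letter from the matching ciphertext letter (mod 26):
F(5)−B(1)=4 → E
Y(24)−S(18)=6 → G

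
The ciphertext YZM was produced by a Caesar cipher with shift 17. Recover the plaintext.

HIV

Y(24): 24−17=7 → H
Z(25): 25−17=8 → I
M(12): 12−17=-5≡21 → V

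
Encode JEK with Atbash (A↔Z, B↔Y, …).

QVP

J(9) → Q(16)
E(4) → V(21)
K(10) → P(15)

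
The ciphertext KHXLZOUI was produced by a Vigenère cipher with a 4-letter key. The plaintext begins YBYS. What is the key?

MGZT

Subtract each crib letter from the matching ciphertext letter (mod 26):
K(10)−Y(24)=-14≡12 → M
H(7)−B(1)=6 → G
X(23)−Y(24)=-1≡25 → Z
L(11)−S(18)=-7≡19 → T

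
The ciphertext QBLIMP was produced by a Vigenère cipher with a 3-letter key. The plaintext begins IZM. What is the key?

ICZ

Subtract each crib letter from the matching ciphertext letter (mod 26):
Q(16)−I(8)=8 → I
B(1)−Z(25)=-24≡2 → C
L(11)−M(12)=-1≡25 → Z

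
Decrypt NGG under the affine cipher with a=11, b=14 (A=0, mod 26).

The inverse of 11 mod 26 is 19, since 11·19=209≡1. Apply D(y)=19·(y−14) mod 26:
N(13): 19·(13−14)=-19≡7 → H
G(6): 19·(6−14)=-152≡4 → E
G(6): 19·(6−14)=-152≡4 → E

HEE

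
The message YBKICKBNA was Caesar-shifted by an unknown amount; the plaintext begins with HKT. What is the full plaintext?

HKTRLTKWJ

From the crib: Y(24)−H(7)=17, so the shift is 17.
Subtract 17 from each ciphertext letter:
Y(24): 24−17=7 → H
B(1): 1−17=-16≡10 → K
K(10): 10−17=-7≡19 → T
I(8): 8−17=-9≡17 → R
C(2): 2−17=-15≡11 → L
K(10): 10−17=-7≡19 → T
B(1): 1−17=-16≡10 → K
N(13): 13−17=-4≡22 → W
A(0): 0−17=-17≡9 → J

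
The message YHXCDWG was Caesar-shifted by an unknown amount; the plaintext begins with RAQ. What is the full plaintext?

From the crib: Y(24)−R(17)=7, so the shift is 7.
Subtract 7 from each ciphertext letter:
Y(24): 24−7=17 → R
H(7): 7−7=0 → A
X(23): 23−7=16 → Q
C(2): 2−7=-5≡21 → V
D(3): 3−7=-4≡22 → W
W(22): 22−7=15 → P
G(6): 6−7=-1≡25 → Z

RAQVWPZ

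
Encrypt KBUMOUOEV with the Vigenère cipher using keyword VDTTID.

Repeat the key across the message: VDTTIDVDT
K(10)+V(21): 31≡5 → F
B(1)+D(3): 4 → E
U(20)+T(19): 39≡13 → N
M(12)+T(19): 31≡5 → F
O(14)+I(8): 22 → W
U(20)+D(3): 23 → X
O(14)+V(21): 35≡9 → J
E(4)+D(3): 7 → H
V(21)+T(19): 40≡14 → O

FENFWXJHO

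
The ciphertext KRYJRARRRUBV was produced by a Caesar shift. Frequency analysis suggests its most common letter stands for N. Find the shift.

4

The most frequent ciphertext letter is R (appears 5 times).
R is position 17; N is position 13.
Shift = 4.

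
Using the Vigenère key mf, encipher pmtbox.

Repeat the key across the message: mfmfmf
p(15)+m(12): 27≡1 → b
m(12)+f(5): 17 → r
t(19)+m(12): 31≡5 → f
b(1)+f(5): 6 → g
o(14)+m(12): 26≡0 → a
x(23)+f(5): 28≡2 → c

brfgac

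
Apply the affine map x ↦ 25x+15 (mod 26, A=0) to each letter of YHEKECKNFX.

Y(24): 25·24+15=615≡17 → R
H(7): 25·7+15=190≡8 → I
E(4): 25·4+15=115≡11 → L
K(10): 25·10+15=265≡5 → F
E(4): 25·4+15=115≡11 → L
C(2): 25·2+15=65≡13 → N
K(10): 25·10+15=265≡5 → F
N(13): 25·13+15=340≡2 → C
F(5): 25·5+15=140≡10 → K
X(23): 25·23+15=590≡18 → S

RILFLNFCKS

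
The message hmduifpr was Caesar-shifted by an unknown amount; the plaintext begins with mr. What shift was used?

From the crib: h(7)−m(12)=-5≡21, so the shift is 21.

21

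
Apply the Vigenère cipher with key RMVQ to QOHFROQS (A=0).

HACVIALI

Repeat the key across the message: RMVQRMVQ
Q(16)+R(17): 33≡7 → H
O(14)+M(12): 26≡0 → A
H(7)+V(21): 28≡2 → C
F(5)+Q(16): 21 → V
R(17)+R(17): 34≡8 → I
O(14)+M(12): 26≡0 → A
Q(16)+V(21): 37≡11 → L
S(18)+Q(16): 34≡8 → I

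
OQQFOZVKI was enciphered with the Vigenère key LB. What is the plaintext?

Repeat the key across the ciphertext: LBLBLBLBL
O(14)−L(11): 3 → D
Q(16)−B(1): 15 → P
Q(16)−L(11): 5 → F
F(5)−B(1): 4 → E
O(14)−L(11): 3 → D
Z(25)−B(1): 24 → Y
V(21)−L(11): 10 → K
K(10)−B(1): 9 → J
I(8)−L(11): -3≡23 → X

DPFEDYKJX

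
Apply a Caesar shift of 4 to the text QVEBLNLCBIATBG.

UZIFPRPGFMEXFK

Q(16): 16+4=20 → U
V(21): 21+4=25 → Z
E(4): 4+4=8 → I
B(1): 1+4=5 → F
L(11): 11+4=15 → P
N(13): 13+4=17 → R
L(11): 11+4=15 → P
C(2): 2+4=6 → G
B(1): 1+4=5 → F
I(8): 8+4=12 → M
A(0): 0+4=4 → E
T(19): 19+4=23 → X
B(1): 1+4=5 → F
G(6): 6+4=10 → K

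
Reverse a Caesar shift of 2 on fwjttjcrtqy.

duhrrhaprow

f(5): 5−2=3 → d
w(22): 22−2=20 → u
j(9): 9−2=7 → h
t(19): 19−2=17 → r
t(19): 19−2=17 → r
j(9): 9−2=7 → h
c(2): 2−2=0 → a
r(17): 17−2=15 → p
t(19): 19−2=17 → r
q(16): 16−2=14 → o
y(24): 24−2=22 → w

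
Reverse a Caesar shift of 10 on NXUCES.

N(13): 13−10=3 → D
X(23): 23−10=13 → N
U(20): 20−10=10 → K
C(2): 2−10=-8≡18 → S
E(4): 4−10=-6≡20 → U
S(18): 18−10=8 → I

DNKSUI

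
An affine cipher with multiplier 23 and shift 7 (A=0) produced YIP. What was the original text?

DRG

The inverse of 23 mod 26 is 17, since 23·17=391≡1. Apply D(y)=17·(y−7) mod 26:
Y(24): 17·(24−7)=289≡3 → D
I(8): 17·(8−7)=17 → R
P(15): 17·(15−7)=136≡6 → G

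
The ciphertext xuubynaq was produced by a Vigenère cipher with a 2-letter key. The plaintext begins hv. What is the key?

Subtract each crib letter from the matching ciphertext letter (mod 26):
x(23)−h(7)=16 → q
u(20)−v(21)=-1≡25 → z

qz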